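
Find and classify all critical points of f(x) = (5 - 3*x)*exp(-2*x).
f'(x) = (6*x - 13)*exp(-2*x)

Solve f'(x) = 0:
  f'(x) = (6*x - 13)·exp(-2*x) and exp(-2*x) > 0 for every x, so f'(x) = 0 ⇔ 6*x - 13 = 0.
  6*x - 13 = 0.
  ⇒ x = 13/6

f''(x) = 4*(8 - 3*x)*exp(-2*x)
Second-derivative test at each critical point:
  f''(13/6) = 0.0787 > 0 → local minimum

Critical points: x = 13/6 (local minimum)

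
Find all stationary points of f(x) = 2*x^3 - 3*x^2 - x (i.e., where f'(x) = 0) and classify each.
f'(x) = 6*x^2 - 6*x - 1

Solve f'(x) = 0:
  6*x^2 - 6*x - 1 = 0 has no rational roots; quadratic formula: x = (6 ± √60)/12.
  ⇒ x = 1/2 - sqrt(15)/6 ≈ -0.1455, 1/2 + sqrt(15)/6 ≈ 1.1455

f''(x) = 12*x - 6
Second-derivative test at each critical point:
  f''(-0.1455) = -7.7460 < 0 → local maximum
  f''(1.1455) = 7.7460 > 0 → local minimum

Critical points: x = 1/2 - sqrt(15)/6 ≈ -0.1455 (local maximum); x = 1/2 + sqrt(15)/6 ≈ 1.1455 (local minimum)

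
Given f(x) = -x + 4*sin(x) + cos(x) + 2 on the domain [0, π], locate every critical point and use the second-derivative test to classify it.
f'(x) = -sin(x) + 4*cos(x) - 1

Solve f'(x) = 0 on [0, π]:
  f'(x) = 0 ⇔ -sin(x) + 4*cos(x) = 1. Write the left side as R·cos(x + φ) with R = √(4² + 1²) = sqrt(17), cos φ = 4*sqrt(17)/17, sin φ = sqrt(17)/17; then cos(x + φ) = sqrt(17)/17. Solve for x and keep the solutions lying in [0, π].
  ⇒ x = atan(15/8) ≈ 1.0808

f''(x) = -4*sin(x) - cos(x)
Second-derivative test at each critical point:
  f''(1.0808) = -4 < 0 → local maximum

Critical points: x = atan(15/8) ≈ 1.0808 (local maximum)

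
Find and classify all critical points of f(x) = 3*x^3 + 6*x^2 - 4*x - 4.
f'(x) = 9*x^2 + 12*x - 4

Solve f'(x) = 0:
  9*x^2 + 12*x - 4 = 0 has no rational roots; quadratic formula: x = (-12 ± √288)/18.
  ⇒ x = -2*sqrt(2)/3 - 2/3 ≈ -1.6095, -2/3 + 2*sqrt(2)/3 ≈ 0.2761

f''(x) = 18*x + 12
Second-derivative test at each critical point:
  f''(-1.6095) = -16.9706 < 0 → local maximum
  f''(0.2761) = 16.9706 > 0 → local minimum

Critical points: x = -2*sqrt(2)/3 - 2/3 ≈ -1.6095 (local maximum); x = -2/3 + 2*sqrt(2)/3 ≈ 0.2761 (local minimum)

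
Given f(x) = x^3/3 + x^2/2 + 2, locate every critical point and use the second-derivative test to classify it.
f'(x) = x*(x + 1)

Solve f'(x) = 0:
  Factor: x^2 + x = x*(x + 1) = 0.
  ⇒ x = -1, 0

f''(x) = 2*x + 1
Second-derivative test at each critical point:
  f''(-1) = -1 < 0 → local maximum
  f''(0) = 1 > 0 → local minimum

Critical points: x = -1 (local maximum); x = 0 (local minimum)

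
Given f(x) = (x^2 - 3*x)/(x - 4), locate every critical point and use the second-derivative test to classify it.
f'(x) = (x^2 - 8*x + 12)/(x^2 - 8*x + 16)

Solve f'(x) = 0:
  f'(x) = (x - 6)*(x - 2)/(x - 4)^2; the denominator is positive wherever f is defined, so f'(x) = 0 ⇔ x^2 - 8*x + 12 = 0.
  Factor: x^2 - 8*x + 12 = (x - 6)*(x - 2) = 0.
  ⇒ x = 2, 6

f''(x) = 8/(x^3 - 12*x^2 + 48*x - 64)
Second-derivative test at each critical point:
  f''(2) = -1 < 0 → local maximum
  f''(6) = 1 > 0 → local minimum

Critical points: x = 2 (local maximum); x = 6 (local minimum)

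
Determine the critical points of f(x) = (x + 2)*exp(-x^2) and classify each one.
f'(x) = (-2*x*(x + 2) + 1)*exp(-x^2)

Solve f'(x) = 0:
  f'(x) = (-2*x^2 - 4*x + 1)·exp(-x^2) and exp(-x^2) > 0 for every x, so f'(x) = 0 ⇔ -2*x^2 - 4*x + 1 = 0.
  2*x^2 + 4*x - 1 = 0 has no rational roots; quadratic formula: x = (-4 ± √24)/4.
  ⇒ x = -sqrt(6)/2 - 1 ≈ -2.2247, -1 + sqrt(6)/2 ≈ 0.2247

f''(x) = 2*(2*x^2*(x + 2) - 3*x - 2)*exp(-x^2)
Second-derivative test at each critical point:
  f''(-2.2247) = 0.0347 > 0 → local minimum
  f''(0.2247) = -4.6577 < 0 → local maximum

Critical points: x = -sqrt(6)/2 - 1 ≈ -2.2247 (local minimum); x = -1 + sqrt(6)/2 ≈ 0.2247 (local maximum)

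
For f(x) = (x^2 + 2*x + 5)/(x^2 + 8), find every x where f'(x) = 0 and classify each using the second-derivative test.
f'(x) = 2*(-x^2 + 3*x + 8)/(x^4 + 16*x^2 + 64)

Solve f'(x) = 0:
  f'(x) = -2*(x^2 - 3*x - 8)/(x^2 + 8)^2; the denominator is positive wherever f is defined, so f'(x) = 0 ⇔ -2*x^2 + 6*x + 16 = 0.
  Factor: -2*x^2 + 6*x + 16 = -2*(x^2 - 3*x - 8); x^2 - 3*x - 8 = 0 has no rational roots; quadratic formula: x = (3 ± √41)/2.
  ⇒ x = 3/2 - sqrt(41)/2 ≈ -1.7016, 3/2 + sqrt(41)/2 ≈ 4.7016

f''(x) = 2*(2*x^3 - 9*x^2 - 48*x + 24)/(x^6 + 24*x^4 + 192*x^2 + 512)
Second-derivative test at each critical point:
  f''(-1.7016) = 0.1079 > 0 → local minimum
  f''(4.7016) = -0.0141 < 0 → local maximum

Critical points: x = 3/2 - sqrt(41)/2 ≈ -1.7016 (local minimum); x = 3/2 + sqrt(41)/2 ≈ 4.7016 (local maximum)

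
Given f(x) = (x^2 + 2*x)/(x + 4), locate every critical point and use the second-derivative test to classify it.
f'(x) = (x^2 + 8*x + 8)/(x^2 + 8*x + 16)

Solve f'(x) = 0:
  f'(x) = (x^2 + 8*x + 8)/(x + 4)^2; the denominator is positive wherever f is defined, so f'(x) = 0 ⇔ x^2 + 8*x + 8 = 0.
  x^2 + 8*x + 8 = 0 has no rational roots; quadratic formula: x = (-8 ± √32)/2.
  ⇒ x = -4 - 2*sqrt(2) ≈ -6.8284, -4 + 2*sqrt(2) ≈ -1.1716

f''(x) = 16/(x^3 + 12*x^2 + 48*x + 64)
Second-derivative test at each critical point:
  f''(-6.8284) = -0.7071 < 0 → local maximum
  f''(-1.1716) = 0.7071 > 0 → local minimum

Critical points: x = -4 - 2*sqrt(2) ≈ -6.8284 (local maximum); x = -4 + 2*sqrt(2) ≈ -1.1716 (local minimum)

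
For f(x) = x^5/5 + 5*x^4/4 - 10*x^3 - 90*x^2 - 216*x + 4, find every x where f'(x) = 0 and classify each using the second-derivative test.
f'(x) = x^4 + 5*x^3 - 30*x^2 - 180*x - 216

Solve f'(x) = 0:
  Factor: x^4 + 5*x^3 - 30*x^2 - 180*x - 216 = (x - 6)*(x + 2)*(x + 3)*(x + 6) = 0.
  ⇒ x = -6, -3, -2, 6

f''(x) = 4*x^3 + 15*x^2 - 60*x - 180
Second-derivative test at each critical point:
  f''(-6) = -144 < 0 → local maximum
  f''(-3) = 27 > 0 → local minimum
  f''(-2) = -32 < 0 → local maximum
  f''(6) = 864 > 0 → local minimum

Critical points: x = -6 (local maximum); x = -3 (local minimum); x = -2 (local maximum); x = 6 (local minimum)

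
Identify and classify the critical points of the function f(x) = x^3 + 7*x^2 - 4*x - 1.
f'(x) = 3*x^2 + 14*x - 4

Solve f'(x) = 0:
  3*x^2 + 14*x - 4 = 0 has no rational roots; quadratic formula: x = (-14 ± √244)/6.
  ⇒ x = -sqrt(61)/3 - 7/3 ≈ -4.9367, -7/3 + sqrt(61)/3 ≈ 0.2701

f''(x) = 6*x + 14
Second-derivative test at each critical point:
  f''(-4.9367) = -15.6205 < 0 → local maximum
  f''(0.2701) = 15.6205 > 0 → local minimum

Critical points: x = -sqrt(61)/3 - 7/3 ≈ -4.9367 (local maximum); x = -7/3 + sqrt(61)/3 ≈ 0.2701 (local minimum)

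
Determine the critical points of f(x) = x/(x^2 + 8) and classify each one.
f'(x) = (8 - x^2)/(x^4 + 16*x^2 + 64)

Solve f'(x) = 0:
  f'(x) = -(x^2 - 8)/(x^2 + 8)^2; the denominator is positive wherever f is defined, so f'(x) = 0 ⇔ 8 - x^2 = 0.
  x^2 - 8 = 0 has no rational roots; quadratic formula: x = (0 ± √32)/2.
  ⇒ x = -2*sqrt(2) ≈ -2.8284, 2*sqrt(2) ≈ 2.8284

f''(x) = 2*x*(x^2 - 24)/(x^2 + 8)^3
Second-derivative test at each critical point:
  f''(-2.8284) = 0.0221 > 0 → local minimum
  f''(2.8284) = -0.0221 < 0 → local maximum

Critical points: x = -2*sqrt(2) ≈ -2.8284 (local minimum); x = 2*sqrt(2) ≈ 2.8284 (local maximum)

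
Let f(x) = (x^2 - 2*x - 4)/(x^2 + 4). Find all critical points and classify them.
f'(x) = 2*(x^2 + 8*x - 4)/(x^4 + 8*x^2 + 16)

Solve f'(x) = 0:
  f'(x) = 2*(x^2 + 8*x - 4)/(x^2 + 4)^2; the denominator is positive wherever f is defined, so f'(x) = 0 ⇔ 2*x^2 + 16*x - 8 = 0.
  Factor: 2*x^2 + 16*x - 8 = 2*(x^2 + 8*x - 4); x^2 + 8*x - 4 = 0 has no rational roots; quadratic formula: x = (-8 ± √80)/2.
  ⇒ x = -2*sqrt(5) - 4 ≈ -8.4721, -4 + 2*sqrt(5) ≈ 0.4721

f''(x) = 4*(-x^3 - 12*x^2 + 12*x + 16)/(x^6 + 12*x^4 + 48*x^2 + 64)
Second-derivative test at each critical point:
  f''(-8.4721) = -0.0031 < 0 → local maximum
  f''(0.4721) = 1.0031 > 0 → local minimum

Critical points: x = -2*sqrt(5) - 4 ≈ -8.4721 (local maximum); x = -4 + 2*sqrt(5) ≈ 0.4721 (local minimum)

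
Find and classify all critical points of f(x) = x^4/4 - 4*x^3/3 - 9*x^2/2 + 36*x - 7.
f'(x) = x^3 - 4*x^2 - 9*x + 36

Solve f'(x) = 0:
  Factor: x^3 - 4*x^2 - 9*x + 36 = (x - 4)*(x - 3)*(x + 3) = 0.
  ⇒ x = -3, 3, 4

f''(x) = 3*x^2 - 8*x - 9
Second-derivative test at each critical point:
  f''(-3) = 42 > 0 → local minimum
  f''(3) = -6 < 0 → local maximum
  f''(4) = 7 > 0 → local minimum

Critical points: x = -3 (local minimum); x = 3 (local maximum); x = 4 (local minimum)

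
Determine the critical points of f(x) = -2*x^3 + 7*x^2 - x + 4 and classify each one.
f'(x) = -6*x^2 + 14*x - 1

Solve f'(x) = 0:
  6*x^2 - 14*x + 1 = 0 has no rational roots; quadratic formula: x = (14 ± √172)/12.
  ⇒ x = 7/6 - sqrt(43)/6 ≈ 0.0738, sqrt(43)/6 + 7/6 ≈ 2.2596

f''(x) = 14 - 12*x
Second-derivative test at each critical point:
  f''(0.0738) = 13.1149 > 0 → local minimum
  f''(2.2596) = -13.1149 < 0 → local maximum

Critical points: x = 7/6 - sqrt(43)/6 ≈ 0.0738 (local minimum); x = sqrt(43)/6 + 7/6 ≈ 2.2596 (local maximum)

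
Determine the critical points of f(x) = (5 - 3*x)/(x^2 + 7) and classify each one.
f'(x) = (3*x^2 - 10*x - 21)/(x^4 + 14*x^2 + 49)

Solve f'(x) = 0:
  f'(x) = (3*x^2 - 10*x - 21)/(x^2 + 7)^2; the denominator is positive wherever f is defined, so f'(x) = 0 ⇔ 3*x^2 - 10*x - 21 = 0.
  3*x^2 - 10*x - 21 = 0 has no rational roots; quadratic formula: x = (10 ± √352)/6.
  ⇒ x = 5/3 - 2*sqrt(22)/3 ≈ -1.4603, 5/3 + 2*sqrt(22)/3 ≈ 4.7936

f''(x) = 2*(4*x^2*(5 - 3*x) + (9*x - 5)*(x^2 + 7))/(x^2 + 7)^3
Second-derivative test at each critical point:
  f''(-1.4603) = -0.2250 < 0 → local maximum
  f''(4.7936) = 0.0209 > 0 → local minimum

Critical points: x = 5/3 - 2*sqrt(22)/3 ≈ -1.4603 (local maximum); x = 5/3 + 2*sqrt(22)/3 ≈ 4.7936 (local minimum)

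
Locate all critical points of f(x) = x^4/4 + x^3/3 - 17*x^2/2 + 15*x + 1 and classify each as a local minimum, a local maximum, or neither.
f'(x) = x^3 + x^2 - 17*x + 15

Solve f'(x) = 0:
  Factor: x^3 + x^2 - 17*x + 15 = (x - 3)*(x - 1)*(x + 5) = 0.
  ⇒ x = -5, 1, 3

f''(x) = 3*x^2 + 2*x - 17
Second-derivative test at each critical point:
  f''(-5) = 48 > 0 → local minimum
  f''(1) = -12 < 0 → local maximum
  f''(3) = 16 > 0 → local minimum

Critical points: x = -5 (local minimum); x = 1 (local maximum); x = 3 (local minimum)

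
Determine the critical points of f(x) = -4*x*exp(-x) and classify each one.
f'(x) = 4*(x - 1)*exp(-x)

Solve f'(x) = 0:
  f'(x) = (4*x - 4)·exp(-x) and exp(-x) > 0 for every x, so f'(x) = 0 ⇔ 4*x - 4 = 0.
  Factor: 4*x - 4 = 4*(x - 1) = 0.
  ⇒ x = 1

f''(x) = 4*(2 - x)*exp(-x)
Second-derivative test at each critical point:
  f''(1) = 1.4715 > 0 → local minimum

Critical points: x = 1 (local minimum)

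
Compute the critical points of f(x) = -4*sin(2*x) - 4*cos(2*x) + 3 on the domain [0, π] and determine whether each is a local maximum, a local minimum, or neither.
f'(x) = -8*sqrt(2)*cos(2*x + pi/4)

Solve f'(x) = 0 on [0, π]:
  f'(x) = 0 ⇔ -4*cos(2*x) = -4*sin(2*x) ⇔ tan(2*x) = 1, i.e. 2*x = arctan(1) + nπ; keep the solutions lying in [0, π].
  ⇒ x = pi/8 ≈ 0.3927, 5*pi/8 ≈ 1.9635

f''(x) = 16*sqrt(2)*sin(2*x + pi/4)
Second-derivative test at each critical point:
  f''(0.3927) = 22.6274 > 0 → local minimum
  f''(1.9635) = -22.6274 < 0 → local maximum

Critical points: x = pi/8 ≈ 0.3927 (local minimum); x = 5*pi/8 ≈ 1.9635 (local maximum)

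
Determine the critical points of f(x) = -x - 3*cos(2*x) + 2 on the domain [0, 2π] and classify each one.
f'(x) = 6*sin(2*x) - 1

Solve f'(x) = 0 on [0, 2π]:
  f'(x) = 0 ⇔ sin(2*x) = 1/6, i.e. 2*x = arcsin(1/6) + 2nπ or 2*x = π − arcsin(1/6) + 2nπ; keep the solutions lying in [0, 2π].
  ⇒ x = asin(1/6)/2 ≈ 0.0837, -asin(1/6)/2 + pi/2 ≈ 1.4871, asin(1/6)/2 + pi ≈ 3.2253, -asin(1/6)/2 + 3*pi/2 ≈ 4.6287

f''(x) = 12*cos(2*x)
Second-derivative test at each critical point:
  f''(0.0837) = 11.8322 > 0 → local minimum
  f''(1.4871) = -11.8322 < 0 → local maximum
  f''(3.2253) = 11.8322 > 0 → local minimum
  f''(4.6287) = -11.8322 < 0 → local maximum

Critical points: x = asin(1/6)/2 ≈ 0.0837 (local minimum); x = -asin(1/6)/2 + pi/2 ≈ 1.4871 (local maximum); x = asin(1/6)/2 + pi ≈ 3.2253 (local minimum); x = -asin(1/6)/2 + 3*pi/2 ≈ 4.6287 (local maximum)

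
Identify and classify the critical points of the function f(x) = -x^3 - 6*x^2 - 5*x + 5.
f'(x) = -3*x^2 - 12*x - 5

Solve f'(x) = 0:
  3*x^2 + 12*x + 5 = 0 has no rational roots; quadratic formula: x = (-12 ± √84)/6.
  ⇒ x = -2 - sqrt(21)/3 ≈ -3.5275, -2 + sqrt(21)/3 ≈ -0.4725

f''(x) = -6*x - 12
Second-derivative test at each critical point:
  f''(-3.5275) = 9.1652 > 0 → local minimum
  f''(-0.4725) = -9.1652 < 0 → local maximum

Critical points: x = -2 - sqrt(21)/3 ≈ -3.5275 (local minimum); x = -2 + sqrt(21)/3 ≈ -0.4725 (local maximum)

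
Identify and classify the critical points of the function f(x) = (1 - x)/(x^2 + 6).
f'(x) = (-x^2 + 2*x*(x - 1) - 6)/(x^2 + 6)^2

Solve f'(x) = 0:
  f'(x) = (x^2 - 2*x - 6)/(x^2 + 6)^2; the denominator is positive wherever f is defined, so f'(x) = 0 ⇔ x^2 - 2*x - 6 = 0.
  x^2 - 2*x - 6 = 0 has no rational roots; quadratic formula: x = (2 ± √28)/2.
  ⇒ x = 1 - sqrt(7) ≈ -1.6458, 1 + sqrt(7) ≈ 3.6458

f''(x) = 2*(4*x^2*(1 - x) + (3*x - 1)*(x^2 + 6))/(x^2 + 6)^3
Second-derivative test at each critical point:
  f''(-1.6458) = -0.0698 < 0 → local maximum
  f''(3.6458) = 0.0142 > 0 → local minimum

Critical points: x = 1 - sqrt(7) ≈ -1.6458 (local maximum); x = 1 + sqrt(7) ≈ 3.6458 (local minimum)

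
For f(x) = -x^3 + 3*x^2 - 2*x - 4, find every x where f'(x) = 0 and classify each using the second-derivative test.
f'(x) = -3*x^2 + 6*x - 2

Solve f'(x) = 0:
  3*x^2 - 6*x + 2 = 0 has no rational roots; quadratic formula: x = (6 ± √12)/6.
  ⇒ x = 1 - sqrt(3)/3 ≈ 0.4226, sqrt(3)/3 + 1 ≈ 1.5774

f''(x) = 6 - 6*x
Second-derivative test at each critical point:
  f''(0.4226) = 3.4641 > 0 → local minimum
  f''(1.5774) = -3.4641 < 0 → local maximum

Critical points: x = 1 - sqrt(3)/3 ≈ 0.4226 (local minimum); x = sqrt(3)/3 + 1 ≈ 1.5774 (local maximum)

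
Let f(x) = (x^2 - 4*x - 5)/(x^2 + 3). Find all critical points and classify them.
f'(x) = 4*(x^2 + 4*x - 3)/(x^4 + 6*x^2 + 9)

Solve f'(x) = 0:
  f'(x) = 4*(x^2 + 4*x - 3)/(x^2 + 3)^2; the denominator is positive wherever f is defined, so f'(x) = 0 ⇔ 4*x^2 + 16*x - 12 = 0.
  Factor: 4*x^2 + 16*x - 12 = 4*(x^2 + 4*x - 3); x^2 + 4*x - 3 = 0 has no rational roots; quadratic formula: x = (-4 ± √28)/2.
  ⇒ x = -sqrt(7) - 2 ≈ -4.6458, -2 + sqrt(7) ≈ 0.6458

f''(x) = 8*(-x^3 - 6*x^2 + 9*x + 6)/(x^6 + 9*x^4 + 27*x^2 + 27)
Second-derivative test at each critical point:
  f''(-4.6458) = -0.0350 < 0 → local maximum
  f''(0.6458) = 1.8128 > 0 → local minimum

Critical points: x = -sqrt(7) - 2 ≈ -4.6458 (local maximum); x = -2 + sqrt(7) ≈ 0.6458 (local minimum)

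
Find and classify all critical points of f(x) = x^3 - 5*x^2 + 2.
f'(x) = x*(3*x - 10)

Solve f'(x) = 0:
  Factor: 3*x^2 - 10*x = x*(3*x - 10) = 0.
  ⇒ x = 0, 10/3

f''(x) = 6*x - 10
Second-derivative test at each critical point:
  f''(0) = -10 < 0 → local maximum
  f''(10/3) = 10 > 0 → local minimum

Critical points: x = 0 (local maximum); x = 10/3 (local minimum)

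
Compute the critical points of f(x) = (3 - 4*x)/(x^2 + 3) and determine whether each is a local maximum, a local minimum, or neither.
f'(x) = 2*(2*x^2 - 3*x - 6)/(x^4 + 6*x^2 + 9)

Solve f'(x) = 0:
  f'(x) = 2*(2*x^2 - 3*x - 6)/(x^2 + 3)^2; the denominator is positive wherever f is defined, so f'(x) = 0 ⇔ 4*x^2 - 6*x - 12 = 0.
  Factor: 4*x^2 - 6*x - 12 = 2*(2*x^2 - 3*x - 6); 2*x^2 - 3*x - 6 = 0 has no rational roots; quadratic formula: x = (3 ± √57)/4.
  ⇒ x = 3/4 - sqrt(57)/4 ≈ -1.1375, 3/4 + sqrt(57)/4 ≈ 2.6375

f''(x) = 2*(4*x^2*(3 - 4*x) + 3*(4*x - 1)*(x^2 + 3))/(x^2 + 3)^3
Second-derivative test at each critical point:
  f''(-1.1375) = -0.8190 < 0 → local maximum
  f''(2.6375) = 0.1523 > 0 → local minimum

Critical points: x = 3/4 - sqrt(57)/4 ≈ -1.1375 (local maximum); x = 3/4 + sqrt(57)/4 ≈ 2.6375 (local minimum)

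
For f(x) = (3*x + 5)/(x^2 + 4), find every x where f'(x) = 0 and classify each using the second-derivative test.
f'(x) = (-3*x^2 - 10*x + 12)/(x^4 + 8*x^2 + 16)

Solve f'(x) = 0:
  f'(x) = -(3*x^2 + 10*x - 12)/(x^2 + 4)^2; the denominator is positive wherever f is defined, so f'(x) = 0 ⇔ -3*x^2 - 10*x + 12 = 0.
  3*x^2 + 10*x - 12 = 0 has no rational roots; quadratic formula: x = (-10 ± √244)/6.
  ⇒ x = -sqrt(61)/3 - 5/3 ≈ -4.2701, -5/3 + sqrt(61)/3 ≈ 0.9367

f''(x) = 2*(4*x^2*(3*x + 5) - (9*x + 5)*(x^2 + 4))/(x^2 + 4)^3
Second-derivative test at each critical point:
  f''(-4.2701) = 0.0316 > 0 → local minimum
  f''(0.9367) = -0.6566 < 0 → local maximum

Critical points: x = -sqrt(61)/3 - 5/3 ≈ -4.2701 (local minimum); x = -5/3 + sqrt(61)/3 ≈ 0.9367 (local maximum)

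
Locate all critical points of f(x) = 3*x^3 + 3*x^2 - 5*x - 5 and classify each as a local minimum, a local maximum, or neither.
f'(x) = 9*x^2 + 6*x - 5

Solve f'(x) = 0:
  9*x^2 + 6*x - 5 = 0 has no rational roots; quadratic formula: x = (-6 ± √216)/18.
  ⇒ x = -sqrt(6)/3 - 1/3 ≈ -1.1498, -1/3 + sqrt(6)/3 ≈ 0.4832

f''(x) = 18*x + 6
Second-derivative test at each critical point:
  f''(-1.1498) = -14.6969 < 0 → local maximum
  f''(0.4832) = 14.6969 > 0 → local minimum

Critical points: x = -sqrt(6)/3 - 1/3 ≈ -1.1498 (local maximum); x = -1/3 + sqrt(6)/3 ≈ 0.4832 (local minimum)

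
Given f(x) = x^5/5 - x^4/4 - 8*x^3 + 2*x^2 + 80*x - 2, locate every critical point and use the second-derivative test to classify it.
f'(x) = x^4 - x^3 - 24*x^2 + 4*x + 80

Solve f'(x) = 0:
  Factor: x^4 - x^3 - 24*x^2 + 4*x + 80 = (x - 5)*(x - 2)*(x + 2)*(x + 4) = 0.
  ⇒ x = -4, -2, 2, 5

f''(x) = 4*x^3 - 3*x^2 - 48*x + 4
Second-derivative test at each critical point:
  f''(-4) = -108 < 0 → local maximum
  f''(-2) = 56 > 0 → local minimum
  f''(2) = -72 < 0 → local maximum
  f''(5) = 189 > 0 → local minimum

Critical points: x = -4 (local maximum); x = -2 (local minimum); x = 2 (local maximum); x = 5 (local minimum)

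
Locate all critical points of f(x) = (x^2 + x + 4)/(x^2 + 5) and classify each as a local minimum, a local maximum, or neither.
f'(x) = (-x^2 + 2*x + 5)/(x^4 + 10*x^2 + 25)

Solve f'(x) = 0:
  f'(x) = -(x^2 - 2*x - 5)/(x^2 + 5)^2; the denominator is positive wherever f is defined, so f'(x) = 0 ⇔ -x^2 + 2*x + 5 = 0.
  x^2 - 2*x - 5 = 0 has no rational roots; quadratic formula: x = (2 ± √24)/2.
  ⇒ x = 1 - sqrt(6) ≈ -1.4495, 1 + sqrt(6) ≈ 3.4495

f''(x) = 2*(x^3 - 3*x^2 - 15*x + 5)/(x^6 + 15*x^4 + 75*x^2 + 125)
Second-derivative test at each critical point:
  f''(-1.4495) = 0.0972 > 0 → local minimum
  f''(3.4495) = -0.0172 < 0 → local maximum

Critical points: x = 1 - sqrt(6) ≈ -1.4495 (local minimum); x = 1 + sqrt(6) ≈ 3.4495 (local maximum)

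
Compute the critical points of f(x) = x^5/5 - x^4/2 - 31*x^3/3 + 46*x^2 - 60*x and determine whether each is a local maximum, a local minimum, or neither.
f'(x) = x^4 - 2*x^3 - 31*x^2 + 92*x - 60

Solve f'(x) = 0:
  Factor: x^4 - 2*x^3 - 31*x^2 + 92*x - 60 = (x - 5)*(x - 2)*(x - 1)*(x + 6) = 0.
  ⇒ x = -6, 1, 2, 5

f''(x) = 4*x^3 - 6*x^2 - 62*x + 92
Second-derivative test at each critical point:
  f''(-6) = -616 < 0 → local maximum
  f''(1) = 28 > 0 → local minimum
  f''(2) = -24 < 0 → local maximum
  f''(5) = 132 > 0 → local minimum

Critical points: x = -6 (local maximum); x = 1 (local minimum); x = 2 (local maximum); x = 5 (local minimum)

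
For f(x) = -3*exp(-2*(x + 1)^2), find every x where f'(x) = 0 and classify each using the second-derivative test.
f'(x) = 12*(x + 1)*exp(-2*(x + 1)^2)

Solve f'(x) = 0:
  f'(x) = (12*x + 12)·exp(-2*(x + 1)^2) and exp(-2*(x + 1)^2) > 0 for every x, so f'(x) = 0 ⇔ 12*x + 12 = 0.
  Factor: 12*x + 12 = 12*(x + 1) = 0.
  ⇒ x = -1

f''(x) = 12*(1 - 4*(x + 1)^2)*exp(-2*(x + 1)^2)
Second-derivative test at each critical point:
  f''(-1) = 12 > 0 → local minimum

Critical points: x = -1 (local minimum)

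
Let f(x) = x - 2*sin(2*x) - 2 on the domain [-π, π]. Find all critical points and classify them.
f'(x) = 1 - 4*cos(2*x)

Solve f'(x) = 0 on [-π, π]:
  f'(x) = 0 ⇔ cos(2*x) = 1/4, i.e. 2*x = ±arccos(1/4) + 2nπ; keep the solutions lying in [-π, π].
  ⇒ x = -pi + acos(1/4)/2 ≈ -2.4825, -acos(1/4)/2 ≈ -0.6591, acos(1/4)/2 ≈ 0.6591, pi - acos(1/4)/2 ≈ 2.4825

f''(x) = 8*sin(2*x)
Second-derivative test at each critical point:
  f''(-2.4825) = 7.7460 > 0 → local minimum
  f''(-0.6591) = -7.7460 < 0 → local maximum
  f''(0.6591) = 7.7460 > 0 → local minimum
  f''(2.4825) = -7.7460 < 0 → local maximum

Critical points: x = -pi + acos(1/4)/2 ≈ -2.4825 (local minimum); x = -acos(1/4)/2 ≈ -0.6591 (local maximum); x = acos(1/4)/2 ≈ 0.6591 (local minimum); x = pi - acos(1/4)/2 ≈ 2.4825 (local maximum)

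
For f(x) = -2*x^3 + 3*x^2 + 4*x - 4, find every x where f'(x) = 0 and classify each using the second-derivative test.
f'(x) = -6*x^2 + 6*x + 4

Solve f'(x) = 0:
  Factor: -6*x^2 + 6*x + 4 = -2*(3*x^2 - 3*x - 2); 3*x^2 - 3*x - 2 = 0 has no rational roots; quadratic formula: x = (3 ± √33)/6.
  ⇒ x = 1/2 - sqrt(33)/6 ≈ -0.4574, 1/2 + sqrt(33)/6 ≈ 1.4574

f''(x) = 6 - 12*x
Second-derivative test at each critical point:
  f''(-0.4574) = 11.4891 > 0 → local minimum
  f''(1.4574) = -11.4891 < 0 → local maximum

Critical points: x = 1/2 - sqrt(33)/6 ≈ -0.4574 (local minimum); x = 1/2 + sqrt(33)/6 ≈ 1.4574 (local maximum)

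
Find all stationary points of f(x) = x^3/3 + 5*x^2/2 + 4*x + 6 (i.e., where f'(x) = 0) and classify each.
f'(x) = x^2 + 5*x + 4

Solve f'(x) = 0:
  Factor: x^2 + 5*x + 4 = (x + 1)*(x + 4) = 0.
  ⇒ x = -4, -1

f''(x) = 2*x + 5
Second-derivative test at each critical point:
  f''(-4) = -3 < 0 → local maximum
  f''(-1) = 3 > 0 → local minimum

Critical points: x = -4 (local maximum); x = -1 (local minimum)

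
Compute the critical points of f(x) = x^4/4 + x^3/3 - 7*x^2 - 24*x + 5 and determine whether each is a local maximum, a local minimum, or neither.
f'(x) = x^3 + x^2 - 14*x - 24

Solve f'(x) = 0:
  Factor: x^3 + x^2 - 14*x - 24 = (x - 4)*(x + 2)*(x + 3) = 0.
  ⇒ x = -3, -2, 4

f''(x) = 3*x^2 + 2*x - 14
Second-derivative test at each critical point:
  f''(-3) = 7 > 0 → local minimum
  f''(-2) = -6 < 0 → local maximum
  f''(4) = 42 > 0 → local minimum

Critical points: x = -3 (local minimum); x = -2 (local maximum); x = 4 (local minimum)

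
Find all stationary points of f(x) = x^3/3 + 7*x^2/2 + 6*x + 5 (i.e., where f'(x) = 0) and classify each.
f'(x) = x^2 + 7*x + 6

Solve f'(x) = 0:
  Factor: x^2 + 7*x + 6 = (x + 1)*(x + 6) = 0.
  ⇒ x = -6, -1

f''(x) = 2*x + 7
Second-derivative test at each critical point:
  f''(-6) = -5 < 0 → local maximum
  f''(-1) = 5 > 0 → local minimum

Critical points: x = -6 (local maximum); x = -1 (local minimum)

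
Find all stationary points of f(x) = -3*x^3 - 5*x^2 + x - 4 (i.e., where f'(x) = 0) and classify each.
f'(x) = -9*x^2 - 10*x + 1

Solve f'(x) = 0:
  9*x^2 + 10*x - 1 = 0 has no rational roots; quadratic formula: x = (-10 ± √136)/18.
  ⇒ x = -sqrt(34)/9 - 5/9 ≈ -1.2034, -5/9 + sqrt(34)/9 ≈ 0.0923

f''(x) = -18*x - 10
Second-derivative test at each critical point:
  f''(-1.2034) = 11.6619 > 0 → local minimum
  f''(0.0923) = -11.6619 < 0 → local maximum

Critical points: x = -sqrt(34)/9 - 5/9 ≈ -1.2034 (local minimum); x = -5/9 + sqrt(34)/9 ≈ 0.0923 (local maximum)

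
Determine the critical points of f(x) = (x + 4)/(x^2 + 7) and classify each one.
f'(x) = (x^2 - 2*x*(x + 4) + 7)/(x^2 + 7)^2

Solve f'(x) = 0:
  f'(x) = -(x^2 + 8*x - 7)/(x^2 + 7)^2; the denominator is positive wherever f is defined, so f'(x) = 0 ⇔ -x^2 - 8*x + 7 = 0.
  x^2 + 8*x - 7 = 0 has no rational roots; quadratic formula: x = (-8 ± √92)/2.
  ⇒ x = -sqrt(23) - 4 ≈ -8.7958, -4 + sqrt(23) ≈ 0.7958

f''(x) = 2*(4*x^2*(x + 4) - (3*x + 4)*(x^2 + 7))/(x^2 + 7)^3
Second-derivative test at each critical point:
  f''(-8.7958) = 0.0013 > 0 → local minimum
  f''(0.7958) = -0.1646 < 0 → local maximum

Critical points: x = -sqrt(23) - 4 ≈ -8.7958 (local minimum); x = -4 + sqrt(23) ≈ 0.7958 (local maximum)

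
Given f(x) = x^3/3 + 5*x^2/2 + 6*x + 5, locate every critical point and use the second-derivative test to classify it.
f'(x) = x^2 + 5*x + 6

Solve f'(x) = 0:
  Factor: x^2 + 5*x + 6 = (x + 2)*(x + 3) = 0.
  ⇒ x = -3, -2

f''(x) = 2*x + 5
Second-derivative test at each critical point:
  f''(-3) = -1 < 0 → local maximum
  f''(-2) = 1 > 0 → local minimum

Critical points: x = -3 (local maximum); x = -2 (local minimum)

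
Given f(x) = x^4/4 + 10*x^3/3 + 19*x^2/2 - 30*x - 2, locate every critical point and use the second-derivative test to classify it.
f'(x) = x^3 + 10*x^2 + 19*x - 30

Solve f'(x) = 0:
  Factor: x^3 + 10*x^2 + 19*x - 30 = (x - 1)*(x + 5)*(x + 6) = 0.
  ⇒ x = -6, -5, 1

f''(x) = 3*x^2 + 20*x + 19
Second-derivative test at each critical point:
  f''(-6) = 7 > 0 → local minimum
  f''(-5) = -6 < 0 → local maximum
  f''(1) = 42 > 0 → local minimum

Critical points: x = -6 (local minimum); x = -5 (local maximum); x = 1 (local minimum)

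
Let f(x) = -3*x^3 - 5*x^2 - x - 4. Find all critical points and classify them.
f'(x) = -9*x^2 - 10*x - 1

Solve f'(x) = 0:
  Factor: -9*x^2 - 10*x - 1 = -(x + 1)*(9*x + 1) = 0.
  ⇒ x = -1, -1/9

f''(x) = -18*x - 10
Second-derivative test at each critical point:
  f''(-1) = 8 > 0 → local minimum
  f''(-1/9) = -8 < 0 → local maximum

Critical points: x = -1 (local minimum); x = -1/9 (local maximum)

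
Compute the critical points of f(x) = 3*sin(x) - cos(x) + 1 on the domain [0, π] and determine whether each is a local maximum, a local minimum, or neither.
f'(x) = sin(x) + 3*cos(x)

Solve f'(x) = 0 on [0, π]:
  f'(x) = 0 ⇔ 3*cos(x) = -sin(x) ⇔ tan(x) = -3, i.e. x = arctan(-3) + nπ; keep the solutions lying in [0, π].
  ⇒ x = pi - atan(3) ≈ 1.8925

f''(x) = -3*sin(x) + cos(x)
Second-derivative test at each critical point:
  f''(1.8925) = -3.1623 < 0 → local maximum

Critical points: x = pi - atan(3) ≈ 1.8925 (local maximum)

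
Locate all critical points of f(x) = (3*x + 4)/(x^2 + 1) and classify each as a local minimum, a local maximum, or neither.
f'(x) = (-3*x^2 - 8*x + 3)/(x^4 + 2*x^2 + 1)

Solve f'(x) = 0:
  f'(x) = -(x + 3)*(3*x - 1)/(x^2 + 1)^2; the denominator is positive wherever f is defined, so f'(x) = 0 ⇔ -3*x^2 - 8*x + 3 = 0.
  Factor: -3*x^2 - 8*x + 3 = -(x + 3)*(3*x - 1) = 0.
  ⇒ x = -3, 1/3

f''(x) = 2*(4*x^2*(3*x + 4) - (9*x + 4)*(x^2 + 1))/(x^2 + 1)^3
Second-derivative test at each critical point:
  f''(-3) = 1/10 > 0 → local minimum
  f''(1/3) = -81/10 < 0 → local maximum

Critical points: x = -3 (local minimum); x = 1/3 (local maximum)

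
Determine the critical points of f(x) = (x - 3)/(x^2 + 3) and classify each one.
f'(x) = (x^2 - 2*x*(x - 3) + 3)/(x^2 + 3)^2

Solve f'(x) = 0:
  f'(x) = -(x^2 - 6*x - 3)/(x^2 + 3)^2; the denominator is positive wherever f is defined, so f'(x) = 0 ⇔ -x^2 + 6*x + 3 = 0.
  x^2 - 6*x - 3 = 0 has no rational roots; quadratic formula: x = (6 ± √48)/2.
  ⇒ x = 3 - 2*sqrt(3) ≈ -0.4641, 3 + 2*sqrt(3) ≈ 6.4641

f''(x) = 2*(4*x^2*(x - 3) + 3*(1 - x)*(x^2 + 3))/(x^2 + 3)^3
Second-derivative test at each critical point:
  f''(-0.4641) = 0.6701 > 0 → local minimum
  f''(6.4641) = -0.0035 < 0 → local maximum

Critical points: x = 3 - 2*sqrt(3) ≈ -0.4641 (local minimum); x = 3 + 2*sqrt(3) ≈ 6.4641 (local maximum)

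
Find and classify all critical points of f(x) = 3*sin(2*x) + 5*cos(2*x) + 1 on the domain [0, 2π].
f'(x) = -10*sin(2*x) + 6*cos(2*x)

Solve f'(x) = 0 on [0, 2π]:
  f'(x) = 0 ⇔ 3*cos(2*x) = 5*sin(2*x) ⇔ tan(2*x) = 3/5, i.e. 2*x = arctan(3/5) + nπ; keep the solutions lying in [0, 2π].
  ⇒ x = atan(3/5)/2 ≈ 0.2702, atan(3/5)/2 + pi/2 ≈ 1.8410, atan(3/5)/2 + pi ≈ 3.4118, atan(3/5)/2 + 3*pi/2 ≈ 4.9826

f''(x) = -12*sin(2*x) - 20*cos(2*x)
Second-derivative test at each critical point:
  f''(0.2702) = -23.3238 < 0 → local maximum
  f''(1.8410) = 23.3238 > 0 → local minimum
  f''(3.4118) = -23.3238 < 0 → local maximum
  f''(4.9826) = 23.3238 > 0 → local minimum

Critical points: x = atan(3/5)/2 ≈ 0.2702 (local maximum); x = atan(3/5)/2 + pi/2 ≈ 1.8410 (local minimum); x = atan(3/5)/2 + pi ≈ 3.4118 (local maximum); x = atan(3/5)/2 + 3*pi/2 ≈ 4.9826 (local minimum)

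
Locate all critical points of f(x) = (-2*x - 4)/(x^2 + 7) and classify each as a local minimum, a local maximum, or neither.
f'(x) = 2*(-x^2 + 2*x*(x + 2) - 7)/(x^2 + 7)^2

Solve f'(x) = 0:
  f'(x) = 2*(x^2 + 4*x - 7)/(x^2 + 7)^2; the denominator is positive wherever f is defined, so f'(x) = 0 ⇔ 2*x^2 + 8*x - 14 = 0.
  Factor: 2*x^2 + 8*x - 14 = 2*(x^2 + 4*x - 7); x^2 + 4*x - 7 = 0 has no rational roots; quadratic formula: x = (-4 ± √44)/2.
  ⇒ x = -sqrt(11) - 2 ≈ -5.3166, -2 + sqrt(11) ≈ 1.3166

f''(x) = 4*(-4*x^2*(x + 2) + (3*x + 2)*(x^2 + 7))/(x^2 + 7)^3
Second-derivative test at each critical point:
  f''(-5.3166) = -0.0107 < 0 → local maximum
  f''(1.3166) = 0.1739 > 0 → local minimum

Critical points: x = -sqrt(11) - 2 ≈ -5.3166 (local maximum); x = -2 + sqrt(11) ≈ 1.3166 (local minimum)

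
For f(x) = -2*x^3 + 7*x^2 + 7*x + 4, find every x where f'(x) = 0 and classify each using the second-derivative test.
f'(x) = -6*x^2 + 14*x + 7

Solve f'(x) = 0:
  6*x^2 - 14*x - 7 = 0 has no rational roots; quadratic formula: x = (14 ± √364)/12.
  ⇒ x = 7/6 - sqrt(91)/6 ≈ -0.4232, 7/6 + sqrt(91)/6 ≈ 2.7566

f''(x) = 14 - 12*x
Second-derivative test at each critical point:
  f''(-0.4232) = 19.0788 > 0 → local minimum
  f''(2.7566) = -19.0788 < 0 → local maximum

Critical points: x = 7/6 - sqrt(91)/6 ≈ -0.4232 (local minimum); x = 7/6 + sqrt(91)/6 ≈ 2.7566 (local maximum)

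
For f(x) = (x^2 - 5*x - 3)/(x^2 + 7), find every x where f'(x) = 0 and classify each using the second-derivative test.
f'(x) = 5*(x^2 + 4*x - 7)/(x^4 + 14*x^2 + 49)

Solve f'(x) = 0:
  f'(x) = 5*(x^2 + 4*x - 7)/(x^2 + 7)^2; the denominator is positive wherever f is defined, so f'(x) = 0 ⇔ 5*x^2 + 20*x - 35 = 0.
  Factor: 5*x^2 + 20*x - 35 = 5*(x^2 + 4*x - 7); x^2 + 4*x - 7 = 0 has no rational roots; quadratic formula: x = (-4 ± √44)/2.
  ⇒ x = -sqrt(11) - 2 ≈ -5.3166, -2 + sqrt(11) ≈ 1.3166

f''(x) = 10*(-x^3 - 6*x^2 + 21*x + 14)/(x^6 + 21*x^4 + 147*x^2 + 343)
Second-derivative test at each critical point:
  f''(-5.3166) = -0.0267 < 0 → local maximum
  f''(1.3166) = 0.4348 > 0 → local minimum

Critical points: x = -sqrt(11) - 2 ≈ -5.3166 (local maximum); x = -2 + sqrt(11) ≈ 1.3166 (local minimum)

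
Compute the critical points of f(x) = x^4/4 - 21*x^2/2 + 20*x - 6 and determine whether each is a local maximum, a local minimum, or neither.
f'(x) = x^3 - 21*x + 20

Solve f'(x) = 0:
  Factor: x^3 - 21*x + 20 = (x - 4)*(x - 1)*(x + 5) = 0.
  ⇒ x = -5, 1, 4

f''(x) = 3*x^2 - 21
Second-derivative test at each critical point:
  f''(-5) = 54 > 0 → local minimum
  f''(1) = -18 < 0 → local maximum
  f''(4) = 27 > 0 → local minimum

Critical points: x = -5 (local minimum); x = 1 (local maximum); x = 4 (local minimum)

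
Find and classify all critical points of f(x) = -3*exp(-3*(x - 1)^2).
f'(x) = 18*(x - 1)*exp(-3*(x - 1)^2)

Solve f'(x) = 0:
  f'(x) = (18*x - 18)·exp(-3*(x - 1)^2) and exp(-3*(x - 1)^2) > 0 for every x, so f'(x) = 0 ⇔ 18*x - 18 = 0.
  Factor: 18*x - 18 = 18*(x - 1) = 0.
  ⇒ x = 1

f''(x) = 18*(1 - 6*(x - 1)^2)*exp(-3*(x - 1)^2)
Second-derivative test at each critical point:
  f''(1) = 18 > 0 → local minimum

Critical points: x = 1 (local minimum)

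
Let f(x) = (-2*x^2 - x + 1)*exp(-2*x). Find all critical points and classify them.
f'(x) = (4*x^2 - 2*x - 3)*exp(-2*x)

Solve f'(x) = 0:
  f'(x) = (4*x^2 - 2*x - 3)·exp(-2*x) and exp(-2*x) > 0 for every x, so f'(x) = 0 ⇔ 4*x^2 - 2*x - 3 = 0.
  4*x^2 - 2*x - 3 = 0 has no rational roots; quadratic formula: x = (2 ± √52)/8.
  ⇒ x = 1/4 - sqrt(13)/4 ≈ -0.6514, 1/4 + sqrt(13)/4 ≈ 1.1514

f''(x) = 4*(-2*x^2 + 3*x + 1)*exp(-2*x)
Second-derivative test at each critical point:
  f''(-0.6514) = -26.5332 < 0 → local maximum
  f''(1.1514) = 0.7210 > 0 → local minimum

Critical points: x = 1/4 - sqrt(13)/4 ≈ -0.6514 (local maximum); x = 1/4 + sqrt(13)/4 ≈ 1.1514 (local minimum)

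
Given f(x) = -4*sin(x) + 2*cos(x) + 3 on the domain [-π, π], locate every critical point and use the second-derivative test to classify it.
f'(x) = -2*sin(x) - 4*cos(x)

Solve f'(x) = 0 on [-π, π]:
  f'(x) = 0 ⇔ -4*cos(x) = 2*sin(x) ⇔ tan(x) = -2, i.e. x = arctan(-2) + nπ; keep the solutions lying in [-π, π].
  ⇒ x = -atan(2) ≈ -1.1071, pi - atan(2) ≈ 2.0344

f''(x) = 4*sin(x) - 2*cos(x)
Second-derivative test at each critical point:
  f''(-1.1071) = -4.4721 < 0 → local maximum
  f''(2.0344) = 4.4721 > 0 → local minimum

Critical points: x = -atan(2) ≈ -1.1071 (local maximum); x = pi - atan(2) ≈ 2.0344 (local minimum)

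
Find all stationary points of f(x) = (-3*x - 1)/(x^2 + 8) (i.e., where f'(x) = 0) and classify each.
f'(x) = (3*x^2 + 2*x - 24)/(x^4 + 16*x^2 + 64)

Solve f'(x) = 0:
  f'(x) = (3*x^2 + 2*x - 24)/(x^2 + 8)^2; the denominator is positive wherever f is defined, so f'(x) = 0 ⇔ 3*x^2 + 2*x - 24 = 0.
  3*x^2 + 2*x - 24 = 0 has no rational roots; quadratic formula: x = (-2 ± √292)/6.
  ⇒ x = -sqrt(73)/3 - 1/3 ≈ -3.1813, -1/3 + sqrt(73)/3 ≈ 2.5147

f''(x) = 2*(-4*x^2*(3*x + 1) + (9*x + 1)*(x^2 + 8))/(x^2 + 8)^3
Second-derivative test at each critical point:
  f''(-3.1813) = -0.0520 < 0 → local maximum
  f''(2.5147) = 0.0833 > 0 → local minimum

Critical points: x = -sqrt(73)/3 - 1/3 ≈ -3.1813 (local maximum); x = -1/3 + sqrt(73)/3 ≈ 2.5147 (local minimum)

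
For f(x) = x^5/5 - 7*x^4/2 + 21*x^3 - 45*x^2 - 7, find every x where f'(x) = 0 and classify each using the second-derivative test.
f'(x) = x*(x^3 - 14*x^2 + 63*x - 90)

Solve f'(x) = 0:
  Factor: x^4 - 14*x^3 + 63*x^2 - 90*x = x*(x - 6)*(x - 5)*(x - 3) = 0.
  ⇒ x = 0, 3, 5, 6

f''(x) = 4*x^3 - 42*x^2 + 126*x - 90
Second-derivative test at each critical point:
  f''(0) = -90 < 0 → local maximum
  f''(3) = 18 > 0 → local minimum
  f''(5) = -10 < 0 → local maximum
  f''(6) = 18 > 0 → local minimum

Critical points: x = 0 (local maximum); x = 3 (local minimum); x = 5 (local maximum); x = 6 (local minimum)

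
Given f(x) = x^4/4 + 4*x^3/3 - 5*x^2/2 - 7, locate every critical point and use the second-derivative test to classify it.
f'(x) = x*(x^2 + 4*x - 5)

Solve f'(x) = 0:
  Factor: x^3 + 4*x^2 - 5*x = x*(x - 1)*(x + 5) = 0.
  ⇒ x = -5, 0, 1

f''(x) = 3*x^2 + 8*x - 5
Second-derivative test at each critical point:
  f''(-5) = 30 > 0 → local minimum
  f''(0) = -5 < 0 → local maximum
  f''(1) = 6 > 0 → local minimum

Critical points: x = -5 (local minimum); x = 0 (local maximum); x = 1 (local minimum)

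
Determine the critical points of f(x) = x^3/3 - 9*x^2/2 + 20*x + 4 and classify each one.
f'(x) = x^2 - 9*x + 20

Solve f'(x) = 0:
  Factor: x^2 - 9*x + 20 = (x - 5)*(x - 4) = 0.
  ⇒ x = 4, 5

f''(x) = 2*x - 9
Second-derivative test at each critical point:
  f''(4) = -1 < 0 → local maximum
  f''(5) = 1 > 0 → local minimum

Critical points: x = 4 (local maximum); x = 5 (local minimum)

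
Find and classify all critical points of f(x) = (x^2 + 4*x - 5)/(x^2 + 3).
f'(x) = 4*(-x^2 + 4*x + 3)/(x^4 + 6*x^2 + 9)

Solve f'(x) = 0:
  f'(x) = -4*(x^2 - 4*x - 3)/(x^2 + 3)^2; the denominator is positive wherever f is defined, so f'(x) = 0 ⇔ -4*x^2 + 16*x + 12 = 0.
  Factor: -4*x^2 + 16*x + 12 = -4*(x^2 - 4*x - 3); x^2 - 4*x - 3 = 0 has no rational roots; quadratic formula: x = (4 ± √28)/2.
  ⇒ x = 2 - sqrt(7) ≈ -0.6458, 2 + sqrt(7) ≈ 4.6458

f''(x) = 8*(x^3 - 6*x^2 - 9*x + 6)/(x^6 + 9*x^4 + 27*x^2 + 27)
Second-derivative test at each critical point:
  f''(-0.6458) = 1.8128 > 0 → local minimum
  f''(4.6458) = -0.0350 < 0 → local maximum

Critical points: x = 2 - sqrt(7) ≈ -0.6458 (local minimum); x = 2 + sqrt(7) ≈ 4.6458 (local maximum)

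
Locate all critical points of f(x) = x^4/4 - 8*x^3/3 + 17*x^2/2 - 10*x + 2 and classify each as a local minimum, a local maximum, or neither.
f'(x) = x^3 - 8*x^2 + 17*x - 10

Solve f'(x) = 0:
  Factor: x^3 - 8*x^2 + 17*x - 10 = (x - 5)*(x - 2)*(x - 1) = 0.
  ⇒ x = 1, 2, 5

f''(x) = 3*x^2 - 16*x + 17
Second-derivative test at each critical point:
  f''(1) = 4 > 0 → local minimum
  f''(2) = -3 < 0 → local maximum
  f''(5) = 12 > 0 → local minimum

Critical points: x = 1 (local minimum); x = 2 (local maximum); x = 5 (local minimum)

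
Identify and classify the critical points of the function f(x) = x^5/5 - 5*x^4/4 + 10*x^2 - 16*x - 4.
f'(x) = x^4 - 5*x^3 + 20*x - 16

Solve f'(x) = 0:
  Factor: x^4 - 5*x^3 + 20*x - 16 = (x - 4)*(x - 2)*(x - 1)*(x + 2) = 0.
  ⇒ x = -2, 1, 2, 4

f''(x) = 4*x^3 - 15*x^2 + 20
Second-derivative test at each critical point:
  f''(-2) = -72 < 0 → local maximum
  f''(1) = 9 > 0 → local minimum
  f''(2) = -8 < 0 → local maximum
  f''(4) = 36 > 0 → local minimum

Critical points: x = -2 (local maximum); x = 1 (local minimum); x = 2 (local maximum); x = 4 (local minimum)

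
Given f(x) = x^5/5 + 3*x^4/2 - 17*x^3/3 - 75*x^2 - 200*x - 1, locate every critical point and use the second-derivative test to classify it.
f'(x) = x^4 + 6*x^3 - 17*x^2 - 150*x - 200

Solve f'(x) = 0:
  Factor: x^4 + 6*x^3 - 17*x^2 - 150*x - 200 = (x - 5)*(x + 2)*(x + 4)*(x + 5) = 0.
  ⇒ x = -5, -4, -2, 5

f''(x) = 4*x^3 + 18*x^2 - 34*x - 150
Second-derivative test at each critical point:
  f''(-5) = -30 < 0 → local maximum
  f''(-4) = 18 > 0 → local minimum
  f''(-2) = -42 < 0 → local maximum
  f''(5) = 630 > 0 → local minimum

Critical points: x = -5 (local maximum); x = -4 (local minimum); x = -2 (local maximum); x = 5 (local minimum)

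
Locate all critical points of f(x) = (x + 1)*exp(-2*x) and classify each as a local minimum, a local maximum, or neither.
f'(x) = (-2*x - 1)*exp(-2*x)

Solve f'(x) = 0:
  f'(x) = (-2*x - 1)·exp(-2*x) and exp(-2*x) > 0 for every x, so f'(x) = 0 ⇔ -2*x - 1 = 0.
  -2*x - 1 = 0.
  ⇒ x = -1/2

f''(x) = 4*x*exp(-2*x)
Second-derivative test at each critical point:
  f''(-1/2) = -5.4366 < 0 → local maximum

Critical points: x = -1/2 (local maximum)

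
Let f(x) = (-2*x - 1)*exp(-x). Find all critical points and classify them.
f'(x) = (2*x - 1)*exp(-x)

Solve f'(x) = 0:
  f'(x) = (2*x - 1)·exp(-x) and exp(-x) > 0 for every x, so f'(x) = 0 ⇔ 2*x - 1 = 0.
  2*x - 1 = 0.
  ⇒ x = 1/2

f''(x) = (3 - 2*x)*exp(-x)
Second-derivative test at each critical point:
  f''(1/2) = 1.2131 > 0 → local minimum

Critical points: x = 1/2 (local minimum)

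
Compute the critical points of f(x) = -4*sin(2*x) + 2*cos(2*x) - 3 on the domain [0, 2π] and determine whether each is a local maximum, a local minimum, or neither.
f'(x) = -4*sin(2*x) - 8*cos(2*x)

Solve f'(x) = 0 on [0, 2π]:
  f'(x) = 0 ⇔ -4*cos(2*x) = 2*sin(2*x) ⇔ tan(2*x) = -2, i.e. 2*x = arctan(-2) + nπ; keep the solutions lying in [0, 2π].
  ⇒ x = -atan(2)/2 + pi/2 ≈ 1.0172, pi - atan(2)/2 ≈ 2.5880, -atan(2)/2 + 3*pi/2 ≈ 4.1588, -atan(2)/2 + 2*pi ≈ 5.7296

f''(x) = 16*sin(2*x) - 8*cos(2*x)
Second-derivative test at each critical point:
  f''(1.0172) = 17.8885 > 0 → local minimum
  f''(2.5880) = -17.8885 < 0 → local maximum
  f''(4.1588) = 17.8885 > 0 → local minimum
  f''(5.7296) = -17.8885 < 0 → local maximum

Critical points: x = -atan(2)/2 + pi/2 ≈ 1.0172 (local minimum); x = pi - atan(2)/2 ≈ 2.5880 (local maximum); x = -atan(2)/2 + 3*pi/2 ≈ 4.1588 (local minimum); x = -atan(2)/2 + 2*pi ≈ 5.7296 (local maximum)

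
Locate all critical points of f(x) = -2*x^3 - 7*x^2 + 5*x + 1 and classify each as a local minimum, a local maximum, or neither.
f'(x) = -6*x^2 - 14*x + 5

Solve f'(x) = 0:
  6*x^2 + 14*x - 5 = 0 has no rational roots; quadratic formula: x = (-14 ± √316)/12.
  ⇒ x = -sqrt(79)/6 - 7/6 ≈ -2.6480, -7/6 + sqrt(79)/6 ≈ 0.3147

f''(x) = -12*x - 14
Second-derivative test at each critical point:
  f''(-2.6480) = 17.7764 > 0 → local minimum
  f''(0.3147) = -17.7764 < 0 → local maximum

Critical points: x = -sqrt(79)/6 - 7/6 ≈ -2.6480 (local minimum); x = -7/6 + sqrt(79)/6 ≈ 0.3147 (local maximum)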